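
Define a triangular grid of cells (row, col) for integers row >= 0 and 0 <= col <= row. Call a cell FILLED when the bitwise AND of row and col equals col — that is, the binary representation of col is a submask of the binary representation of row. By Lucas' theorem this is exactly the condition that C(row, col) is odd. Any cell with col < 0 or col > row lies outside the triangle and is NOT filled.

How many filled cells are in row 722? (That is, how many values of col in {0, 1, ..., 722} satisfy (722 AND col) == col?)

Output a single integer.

Answer: 32

Derivation:
722 in binary = 1011010010
popcount(722) = number of 1-bits in 1011010010 = 5
A col c satisfies (722 AND c) == c iff every set bit of c is also set in 722; each of the 5 set bits of 722 can independently be on or off in c.
count = 2^5 = 32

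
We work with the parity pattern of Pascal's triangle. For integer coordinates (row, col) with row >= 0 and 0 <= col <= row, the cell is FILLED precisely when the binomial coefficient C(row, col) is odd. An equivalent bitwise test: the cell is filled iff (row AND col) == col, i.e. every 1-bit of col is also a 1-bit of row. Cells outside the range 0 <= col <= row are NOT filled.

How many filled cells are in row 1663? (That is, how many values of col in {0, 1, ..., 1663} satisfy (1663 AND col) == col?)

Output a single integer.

1663 in binary = 11001111111
popcount(1663) = number of 1-bits in 11001111111 = 9
A col c satisfies (1663 AND c) == c iff every set bit of c is also set in 1663; each of the 9 set bits of 1663 can independently be on or off in c.
count = 2^9 = 512

Answer: 512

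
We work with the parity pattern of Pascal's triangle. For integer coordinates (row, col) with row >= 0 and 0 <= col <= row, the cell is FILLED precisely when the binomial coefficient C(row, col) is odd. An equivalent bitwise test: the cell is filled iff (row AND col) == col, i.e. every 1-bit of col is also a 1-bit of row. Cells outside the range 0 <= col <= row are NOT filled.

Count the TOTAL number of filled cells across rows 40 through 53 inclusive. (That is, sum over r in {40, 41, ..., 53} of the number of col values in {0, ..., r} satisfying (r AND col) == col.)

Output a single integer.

r40=101000 pc2: +4 =4
r41=101001 pc3: +8 =12
r42=101010 pc3: +8 =20
r43=101011 pc4: +16 =36
r44=101100 pc3: +8 =44
r45=101101 pc4: +16 =60
r46=101110 pc4: +16 =76
r47=101111 pc5: +32 =108
r48=110000 pc2: +4 =112
r49=110001 pc3: +8 =120
r50=110010 pc3: +8 =128
r51=110011 pc4: +16 =144
r52=110100 pc3: +8 =152
r53=110101 pc4: +16 =168

Answer: 168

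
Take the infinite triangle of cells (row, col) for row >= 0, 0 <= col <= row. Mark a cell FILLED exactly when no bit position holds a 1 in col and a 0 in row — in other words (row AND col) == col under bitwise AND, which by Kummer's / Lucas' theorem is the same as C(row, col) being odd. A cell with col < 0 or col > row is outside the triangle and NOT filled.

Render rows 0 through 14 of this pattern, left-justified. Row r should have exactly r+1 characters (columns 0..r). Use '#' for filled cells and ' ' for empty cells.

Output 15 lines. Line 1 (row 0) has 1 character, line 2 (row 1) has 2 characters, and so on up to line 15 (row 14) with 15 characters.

Answer: #
##
# #
####
#   #
##  ##
# # # #
########
#       #
##      ##
# #     # #
####    ####
#   #   #   #
##  ##  ##  ##
# # # # # # # #

Derivation:
r0=0: #
r1=1: ##
r2=10: # #
r3=11: ####
r4=100: #   #
r5=101: ##  ##
r6=110: # # # #
r7=111: ########
r8=1000: #       #
r9=1001: ##      ##
r10=1010: # #     # #
r11=1011: ####    ####
r12=1100: #   #   #   #
r13=1101: ##  ##  ##  ##
r14=1110: # # # # # # # #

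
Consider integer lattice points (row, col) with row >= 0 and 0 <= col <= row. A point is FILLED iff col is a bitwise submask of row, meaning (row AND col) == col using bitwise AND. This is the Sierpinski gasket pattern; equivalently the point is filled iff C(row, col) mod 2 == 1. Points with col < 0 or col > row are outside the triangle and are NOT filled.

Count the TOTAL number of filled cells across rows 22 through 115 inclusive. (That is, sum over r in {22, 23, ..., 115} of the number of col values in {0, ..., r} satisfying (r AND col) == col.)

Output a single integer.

Answer: 1500

Derivation:
r22=10110 pc3: +8 =8
r23=10111 pc4: +16 =24
r24=11000 pc2: +4 =28
r25=11001 pc3: +8 =36
r26=11010 pc3: +8 =44
r27=11011 pc4: +16 =60
r28=11100 pc3: +8 =68
r29=11101 pc4: +16 =84
r30=11110 pc4: +16 =100
r31=11111 pc5: +32 =132
r32=100000 pc1: +2 =134
r33=100001 pc2: +4 =138
r34=100010 pc2: +4 =142
r35=100011 pc3: +8 =150
r36=100100 pc2: +4 =154
r37=100101 pc3: +8 =162
r38=100110 pc3: +8 =170
r39=100111 pc4: +16 =186
r40=101000 pc2: +4 =190
r41=101001 pc3: +8 =198
r42=101010 pc3: +8 =206
r43=101011 pc4: +16 =222
r44=101100 pc3: +8 =230
r45=101101 pc4: +16 =246
r46=101110 pc4: +16 =262
r47=101111 pc5: +32 =294
r48=110000 pc2: +4 =298
r49=110001 pc3: +8 =306
r50=110010 pc3: +8 =314
r51=110011 pc4: +16 =330
r52=110100 pc3: +8 =338
r53=110101 pc4: +16 =354
r54=110110 pc4: +16 =370
r55=110111 pc5: +32 =402
r56=111000 pc3: +8 =410
r57=111001 pc4: +16 =426
r58=111010 pc4: +16 =442
r59=111011 pc5: +32 =474
r60=111100 pc4: +16 =490
r61=111101 pc5: +32 =522
r62=111110 pc5: +32 =554
r63=111111 pc6: +64 =618
r64=1000000 pc1: +2 =620
r65=1000001 pc2: +4 =624
r66=1000010 pc2: +4 =628
r67=1000011 pc3: +8 =636
r68=1000100 pc2: +4 =640
r69=1000101 pc3: +8 =648
r70=1000110 pc3: +8 =656
r71=1000111 pc4: +16 =672
r72=1001000 pc2: +4 =676
r73=1001001 pc3: +8 =684
r74=1001010 pc3: +8 =692
r75=1001011 pc4: +16 =708
r76=1001100 pc3: +8 =716
r77=1001101 pc4: +16 =732
r78=1001110 pc4: +16 =748
r79=1001111 pc5: +32 =780
r80=1010000 pc2: +4 =784
r81=1010001 pc3: +8 =792
r82=1010010 pc3: +8 =800
r83=1010011 pc4: +16 =816
r84=1010100 pc3: +8 =824
r85=1010101 pc4: +16 =840
r86=1010110 pc4: +16 =856
r87=1010111 pc5: +32 =888
r88=1011000 pc3: +8 =896
r89=1011001 pc4: +16 =912
r90=1011010 pc4: +16 =928
r91=1011011 pc5: +32 =960
r92=1011100 pc4: +16 =976
r93=1011101 pc5: +32 =1008
r94=1011110 pc5: +32 =1040
r95=1011111 pc6: +64 =1104
r96=1100000 pc2: +4 =1108
r97=1100001 pc3: +8 =1116
r98=1100010 pc3: +8 =1124
r99=1100011 pc4: +16 =1140
r100=1100100 pc3: +8 =1148
r101=1100101 pc4: +16 =1164
r102=1100110 pc4: +16 =1180
r103=1100111 pc5: +32 =1212
r104=1101000 pc3: +8 =1220
r105=1101001 pc4: +16 =1236
r106=1101010 pc4: +16 =1252
r107=1101011 pc5: +32 =1284
r108=1101100 pc4: +16 =1300
r109=1101101 pc5: +32 =1332
r110=1101110 pc5: +32 =1364
r111=1101111 pc6: +64 =1428
r112=1110000 pc3: +8 =1436
r113=1110001 pc4: +16 =1452
r114=1110010 pc4: +16 =1468
r115=1110011 pc5: +32 =1500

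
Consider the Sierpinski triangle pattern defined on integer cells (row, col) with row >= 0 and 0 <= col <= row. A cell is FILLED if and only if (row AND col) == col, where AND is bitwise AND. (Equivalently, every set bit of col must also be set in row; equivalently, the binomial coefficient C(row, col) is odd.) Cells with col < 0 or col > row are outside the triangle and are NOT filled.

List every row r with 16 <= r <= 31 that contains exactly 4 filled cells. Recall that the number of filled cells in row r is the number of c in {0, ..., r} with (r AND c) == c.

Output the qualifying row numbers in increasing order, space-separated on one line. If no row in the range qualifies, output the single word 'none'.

Row r has 2^popcount(r) filled cells, so we need popcount(r) = log2(4) = 2.
Scan r = 16..31 and keep those with exactly 2 one-bits:
r=16=10000 popcount=1 -> skip
r=17=10001 popcount=2 -> KEEP
r=18=10010 popcount=2 -> KEEP
r=19=10011 popcount=3 -> skip
r=20=10100 popcount=2 -> KEEP
r=21=10101 popcount=3 -> skip
r=22=10110 popcount=3 -> skip
r=23=10111 popcount=4 -> skip
r=24=11000 popcount=2 -> KEEP
r=25=11001 popcount=3 -> skip
r=26=11010 popcount=3 -> skip
r=27=11011 popcount=4 -> skip
r=28=11100 popcount=3 -> skip
r=29=11101 popcount=4 -> skip
r=30=11110 popcount=4 -> skip
r=31=11111 popcount=5 -> skip
Kept rows: 17 18 20 24

Answer: 17 18 20 24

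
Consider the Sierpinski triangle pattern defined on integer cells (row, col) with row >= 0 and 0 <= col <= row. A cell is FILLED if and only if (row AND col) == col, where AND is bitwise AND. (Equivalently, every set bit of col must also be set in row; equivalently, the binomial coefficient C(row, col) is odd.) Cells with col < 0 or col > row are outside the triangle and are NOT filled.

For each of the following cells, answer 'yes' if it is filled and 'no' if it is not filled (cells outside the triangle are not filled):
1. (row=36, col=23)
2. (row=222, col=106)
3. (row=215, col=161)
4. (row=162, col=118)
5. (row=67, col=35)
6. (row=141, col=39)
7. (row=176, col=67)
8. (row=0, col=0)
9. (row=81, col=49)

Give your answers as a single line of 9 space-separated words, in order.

(36,23): row=0b100100, col=0b10111, row AND col = 0b100 = 4; 4 != 23 -> empty
(222,106): row=0b11011110, col=0b1101010, row AND col = 0b1001010 = 74; 74 != 106 -> empty
(215,161): row=0b11010111, col=0b10100001, row AND col = 0b10000001 = 129; 129 != 161 -> empty
(162,118): row=0b10100010, col=0b1110110, row AND col = 0b100010 = 34; 34 != 118 -> empty
(67,35): row=0b1000011, col=0b100011, row AND col = 0b11 = 3; 3 != 35 -> empty
(141,39): row=0b10001101, col=0b100111, row AND col = 0b101 = 5; 5 != 39 -> empty
(176,67): row=0b10110000, col=0b1000011, row AND col = 0b0 = 0; 0 != 67 -> empty
(0,0): row=0b0, col=0b0, row AND col = 0b0 = 0; 0 == 0 -> filled
(81,49): row=0b1010001, col=0b110001, row AND col = 0b10001 = 17; 17 != 49 -> empty

Answer: no no no no no no no yes no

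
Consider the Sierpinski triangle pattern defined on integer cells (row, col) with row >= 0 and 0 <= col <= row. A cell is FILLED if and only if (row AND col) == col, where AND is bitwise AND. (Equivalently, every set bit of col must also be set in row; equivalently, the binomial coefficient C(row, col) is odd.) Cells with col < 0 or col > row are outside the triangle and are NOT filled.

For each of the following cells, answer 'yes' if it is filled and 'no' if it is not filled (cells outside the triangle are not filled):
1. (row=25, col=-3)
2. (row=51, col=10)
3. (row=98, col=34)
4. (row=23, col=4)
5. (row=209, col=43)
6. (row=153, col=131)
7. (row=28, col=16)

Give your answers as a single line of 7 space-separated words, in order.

Answer: no no yes yes no no yes

Derivation:
(25,-3): col outside [0, 25] -> not filled
(51,10): row=0b110011, col=0b1010, row AND col = 0b10 = 2; 2 != 10 -> empty
(98,34): row=0b1100010, col=0b100010, row AND col = 0b100010 = 34; 34 == 34 -> filled
(23,4): row=0b10111, col=0b100, row AND col = 0b100 = 4; 4 == 4 -> filled
(209,43): row=0b11010001, col=0b101011, row AND col = 0b1 = 1; 1 != 43 -> empty
(153,131): row=0b10011001, col=0b10000011, row AND col = 0b10000001 = 129; 129 != 131 -> empty
(28,16): row=0b11100, col=0b10000, row AND col = 0b10000 = 16; 16 == 16 -> filled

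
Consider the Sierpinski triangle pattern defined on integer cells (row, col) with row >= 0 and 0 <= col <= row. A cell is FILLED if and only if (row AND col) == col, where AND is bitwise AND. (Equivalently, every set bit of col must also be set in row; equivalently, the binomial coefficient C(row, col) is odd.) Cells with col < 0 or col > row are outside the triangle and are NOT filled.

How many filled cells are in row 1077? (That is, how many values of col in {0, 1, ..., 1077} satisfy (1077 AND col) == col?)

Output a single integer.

1077 in binary = 10000110101
popcount(1077) = number of 1-bits in 10000110101 = 5
A col c satisfies (1077 AND c) == c iff every set bit of c is also set in 1077; each of the 5 set bits of 1077 can independently be on or off in c.
count = 2^5 = 32

Answer: 32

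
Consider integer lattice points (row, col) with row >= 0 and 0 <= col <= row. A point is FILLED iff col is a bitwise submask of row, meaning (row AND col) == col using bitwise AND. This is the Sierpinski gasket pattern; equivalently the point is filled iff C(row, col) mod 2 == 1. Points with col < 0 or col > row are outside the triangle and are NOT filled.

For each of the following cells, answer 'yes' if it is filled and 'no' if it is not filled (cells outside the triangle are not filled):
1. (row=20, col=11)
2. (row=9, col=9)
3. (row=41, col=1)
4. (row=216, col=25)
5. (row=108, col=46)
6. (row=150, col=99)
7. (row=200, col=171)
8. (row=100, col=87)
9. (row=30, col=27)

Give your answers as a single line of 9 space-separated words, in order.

Answer: no yes yes no no no no no no

Derivation:
(20,11): row=0b10100, col=0b1011, row AND col = 0b0 = 0; 0 != 11 -> empty
(9,9): row=0b1001, col=0b1001, row AND col = 0b1001 = 9; 9 == 9 -> filled
(41,1): row=0b101001, col=0b1, row AND col = 0b1 = 1; 1 == 1 -> filled
(216,25): row=0b11011000, col=0b11001, row AND col = 0b11000 = 24; 24 != 25 -> empty
(108,46): row=0b1101100, col=0b101110, row AND col = 0b101100 = 44; 44 != 46 -> empty
(150,99): row=0b10010110, col=0b1100011, row AND col = 0b10 = 2; 2 != 99 -> empty
(200,171): row=0b11001000, col=0b10101011, row AND col = 0b10001000 = 136; 136 != 171 -> empty
(100,87): row=0b1100100, col=0b1010111, row AND col = 0b1000100 = 68; 68 != 87 -> empty
(30,27): row=0b11110, col=0b11011, row AND col = 0b11010 = 26; 26 != 27 -> empty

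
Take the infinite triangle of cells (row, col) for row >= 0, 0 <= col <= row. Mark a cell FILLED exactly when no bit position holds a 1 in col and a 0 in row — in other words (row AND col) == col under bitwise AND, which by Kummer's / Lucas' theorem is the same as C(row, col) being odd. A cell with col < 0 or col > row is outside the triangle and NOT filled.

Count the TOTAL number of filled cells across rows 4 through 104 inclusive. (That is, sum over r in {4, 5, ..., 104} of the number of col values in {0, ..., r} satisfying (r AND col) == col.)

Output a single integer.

Answer: 1322

Derivation:
r4=100 pc1: +2 =2
r5=101 pc2: +4 =6
r6=110 pc2: +4 =10
r7=111 pc3: +8 =18
r8=1000 pc1: +2 =20
r9=1001 pc2: +4 =24
r10=1010 pc2: +4 =28
r11=1011 pc3: +8 =36
r12=1100 pc2: +4 =40
r13=1101 pc3: +8 =48
r14=1110 pc3: +8 =56
r15=1111 pc4: +16 =72
r16=10000 pc1: +2 =74
r17=10001 pc2: +4 =78
r18=10010 pc2: +4 =82
r19=10011 pc3: +8 =90
r20=10100 pc2: +4 =94
r21=10101 pc3: +8 =102
r22=10110 pc3: +8 =110
r23=10111 pc4: +16 =126
r24=11000 pc2: +4 =130
r25=11001 pc3: +8 =138
r26=11010 pc3: +8 =146
r27=11011 pc4: +16 =162
r28=11100 pc3: +8 =170
r29=11101 pc4: +16 =186
r30=11110 pc4: +16 =202
r31=11111 pc5: +32 =234
r32=100000 pc1: +2 =236
r33=100001 pc2: +4 =240
r34=100010 pc2: +4 =244
r35=100011 pc3: +8 =252
r36=100100 pc2: +4 =256
r37=100101 pc3: +8 =264
r38=100110 pc3: +8 =272
r39=100111 pc4: +16 =288
r40=101000 pc2: +4 =292
r41=101001 pc3: +8 =300
r42=101010 pc3: +8 =308
r43=101011 pc4: +16 =324
r44=101100 pc3: +8 =332
r45=101101 pc4: +16 =348
r46=101110 pc4: +16 =364
r47=101111 pc5: +32 =396
r48=110000 pc2: +4 =400
r49=110001 pc3: +8 =408
r50=110010 pc3: +8 =416
r51=110011 pc4: +16 =432
r52=110100 pc3: +8 =440
r53=110101 pc4: +16 =456
r54=110110 pc4: +16 =472
r55=110111 pc5: +32 =504
r56=111000 pc3: +8 =512
r57=111001 pc4: +16 =528
r58=111010 pc4: +16 =544
r59=111011 pc5: +32 =576
r60=111100 pc4: +16 =592
r61=111101 pc5: +32 =624
r62=111110 pc5: +32 =656
r63=111111 pc6: +64 =720
r64=1000000 pc1: +2 =722
r65=1000001 pc2: +4 =726
r66=1000010 pc2: +4 =730
r67=1000011 pc3: +8 =738
r68=1000100 pc2: +4 =742
r69=1000101 pc3: +8 =750
r70=1000110 pc3: +8 =758
r71=1000111 pc4: +16 =774
r72=1001000 pc2: +4 =778
r73=1001001 pc3: +8 =786
r74=1001010 pc3: +8 =794
r75=1001011 pc4: +16 =810
r76=1001100 pc3: +8 =818
r77=1001101 pc4: +16 =834
r78=1001110 pc4: +16 =850
r79=1001111 pc5: +32 =882
r80=1010000 pc2: +4 =886
r81=1010001 pc3: +8 =894
r82=1010010 pc3: +8 =902
r83=1010011 pc4: +16 =918
r84=1010100 pc3: +8 =926
r85=1010101 pc4: +16 =942
r86=1010110 pc4: +16 =958
r87=1010111 pc5: +32 =990
r88=1011000 pc3: +8 =998
r89=1011001 pc4: +16 =1014
r90=1011010 pc4: +16 =1030
r91=1011011 pc5: +32 =1062
r92=1011100 pc4: +16 =1078
r93=1011101 pc5: +32 =1110
r94=1011110 pc5: +32 =1142
r95=1011111 pc6: +64 =1206
r96=1100000 pc2: +4 =1210
r97=1100001 pc3: +8 =1218
r98=1100010 pc3: +8 =1226
r99=1100011 pc4: +16 =1242
r100=1100100 pc3: +8 =1250
r101=1100101 pc4: +16 =1266
r102=1100110 pc4: +16 =1282
r103=1100111 pc5: +32 =1314
r104=1101000 pc3: +8 =1322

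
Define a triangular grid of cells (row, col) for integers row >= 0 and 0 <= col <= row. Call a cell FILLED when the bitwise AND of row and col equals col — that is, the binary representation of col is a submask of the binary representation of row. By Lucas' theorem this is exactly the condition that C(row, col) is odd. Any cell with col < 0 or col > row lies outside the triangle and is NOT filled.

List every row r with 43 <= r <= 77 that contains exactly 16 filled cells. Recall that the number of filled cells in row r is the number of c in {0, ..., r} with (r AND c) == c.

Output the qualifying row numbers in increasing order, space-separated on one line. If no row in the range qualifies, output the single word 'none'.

Row r has 2^popcount(r) filled cells, so we need popcount(r) = log2(16) = 4.
Scan r = 43..77 and keep those with exactly 4 one-bits:
r=43=101011 popcount=4 -> KEEP
r=44=101100 popcount=3 -> skip
r=45=101101 popcount=4 -> KEEP
r=46=101110 popcount=4 -> KEEP
r=47=101111 popcount=5 -> skip
r=48=110000 popcount=2 -> skip
r=49=110001 popcount=3 -> skip
r=50=110010 popcount=3 -> skip
r=51=110011 popcount=4 -> KEEP
r=52=110100 popcount=3 -> skip
r=53=110101 popcount=4 -> KEEP
r=54=110110 popcount=4 -> KEEP
r=55=110111 popcount=5 -> skip
r=56=111000 popcount=3 -> skip
r=57=111001 popcount=4 -> KEEP
r=58=111010 popcount=4 -> KEEP
r=59=111011 popcount=5 -> skip
r=60=111100 popcount=4 -> KEEP
r=61=111101 popcount=5 -> skip
r=62=111110 popcount=5 -> skip
r=63=111111 popcount=6 -> skip
r=64=1000000 popcount=1 -> skip
r=65=1000001 popcount=2 -> skip
r=66=1000010 popcount=2 -> skip
r=67=1000011 popcount=3 -> skip
r=68=1000100 popcount=2 -> skip
r=69=1000101 popcount=3 -> skip
r=70=1000110 popcount=3 -> skip
r=71=1000111 popcount=4 -> KEEP
r=72=1001000 popcount=2 -> skip
r=73=1001001 popcount=3 -> skip
r=74=1001010 popcount=3 -> skip
r=75=1001011 popcount=4 -> KEEP
r=76=1001100 popcount=3 -> skip
r=77=1001101 popcount=4 -> KEEP
Kept rows: 43 45 46 51 53 54 57 58 60 71 75 77

Answer: 43 45 46 51 53 54 57 58 60 71 75 77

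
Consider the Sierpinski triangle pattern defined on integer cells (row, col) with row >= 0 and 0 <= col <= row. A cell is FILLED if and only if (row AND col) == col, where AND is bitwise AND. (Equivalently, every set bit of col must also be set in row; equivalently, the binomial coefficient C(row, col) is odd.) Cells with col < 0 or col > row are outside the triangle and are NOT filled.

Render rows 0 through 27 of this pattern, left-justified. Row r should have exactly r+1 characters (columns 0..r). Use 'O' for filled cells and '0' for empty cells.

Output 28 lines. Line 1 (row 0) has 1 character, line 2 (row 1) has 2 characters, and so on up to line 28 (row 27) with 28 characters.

Answer: O
OO
O0O
OOOO
O000O
OO00OO
O0O0O0O
OOOOOOOO
O0000000O
OO000000OO
O0O00000O0O
OOOO0000OOOO
O000O000O000O
OO00OO00OO00OO
O0O0O0O0O0O0O0O
OOOOOOOOOOOOOOOO
O000000000000000O
OO00000000000000OO
O0O0000000000000O0O
OOOO000000000000OOOO
O000O00000000000O000O
OO00OO0000000000OO00OO
O0O0O0O000000000O0O0O0O
OOOOOOOO00000000OOOOOOOO
O0000000O0000000O0000000O
OO000000OO000000OO000000OO
O0O00000O0O00000O0O00000O0O
OOOO0000OOOO0000OOOO0000OOOO

Derivation:
r0=0: O
r1=1: OO
r2=10: O0O
r3=11: OOOO
r4=100: O000O
r5=101: OO00OO
r6=110: O0O0O0O
r7=111: OOOOOOOO
r8=1000: O0000000O
r9=1001: OO000000OO
r10=1010: O0O00000O0O
r11=1011: OOOO0000OOOO
r12=1100: O000O000O000O
r13=1101: OO00OO00OO00OO
r14=1110: O0O0O0O0O0O0O0O
r15=1111: OOOOOOOOOOOOOOOO
r16=10000: O000000000000000O
r17=10001: OO00000000000000OO
r18=10010: O0O0000000000000O0O
r19=10011: OOOO000000000000OOOO
r20=10100: O000O00000000000O000O
r21=10101: OO00OO0000000000OO00OO
r22=10110: O0O0O0O000000000O0O0O0O
r23=10111: OOOOOOOO00000000OOOOOOOO
r24=11000: O0000000O0000000O0000000O
r25=11001: OO000000OO000000OO000000OO
r26=11010: O0O00000O0O00000O0O00000O0O
r27=11011: OOOO0000OOOO0000OOOO0000OOOO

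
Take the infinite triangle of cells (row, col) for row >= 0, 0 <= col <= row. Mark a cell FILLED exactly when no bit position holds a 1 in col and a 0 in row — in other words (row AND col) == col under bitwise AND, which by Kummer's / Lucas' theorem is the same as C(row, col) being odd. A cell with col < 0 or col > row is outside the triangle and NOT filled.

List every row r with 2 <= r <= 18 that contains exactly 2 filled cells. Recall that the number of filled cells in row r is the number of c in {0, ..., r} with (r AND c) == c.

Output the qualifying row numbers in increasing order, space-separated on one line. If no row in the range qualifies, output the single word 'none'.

Answer: 2 4 8 16

Derivation:
Row r has 2^popcount(r) filled cells, so we need popcount(r) = log2(2) = 1.
Scan r = 2..18 and keep those with exactly 1 one-bits:
r=2=10 popcount=1 -> KEEP
r=3=11 popcount=2 -> skip
r=4=100 popcount=1 -> KEEP
r=5=101 popcount=2 -> skip
r=6=110 popcount=2 -> skip
r=7=111 popcount=3 -> skip
r=8=1000 popcount=1 -> KEEP
r=9=1001 popcount=2 -> skip
r=10=1010 popcount=2 -> skip
r=11=1011 popcount=3 -> skip
r=12=1100 popcount=2 -> skip
r=13=1101 popcount=3 -> skip
r=14=1110 popcount=3 -> skip
r=15=1111 popcount=4 -> skip
r=16=10000 popcount=1 -> KEEP
r=17=10001 popcount=2 -> skip
r=18=10010 popcount=2 -> skip
Kept rows: 2 4 8 16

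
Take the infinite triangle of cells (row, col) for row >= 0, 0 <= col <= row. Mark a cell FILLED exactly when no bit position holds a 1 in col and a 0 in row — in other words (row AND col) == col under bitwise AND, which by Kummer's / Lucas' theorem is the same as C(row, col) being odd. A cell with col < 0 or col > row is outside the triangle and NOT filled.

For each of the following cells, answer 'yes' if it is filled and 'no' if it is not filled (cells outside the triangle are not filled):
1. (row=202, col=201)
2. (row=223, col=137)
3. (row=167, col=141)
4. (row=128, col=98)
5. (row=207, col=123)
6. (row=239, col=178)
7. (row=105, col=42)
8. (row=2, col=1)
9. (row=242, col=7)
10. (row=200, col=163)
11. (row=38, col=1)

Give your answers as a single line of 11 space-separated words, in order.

Answer: no yes no no no no no no no no no

Derivation:
(202,201): row=0b11001010, col=0b11001001, row AND col = 0b11001000 = 200; 200 != 201 -> empty
(223,137): row=0b11011111, col=0b10001001, row AND col = 0b10001001 = 137; 137 == 137 -> filled
(167,141): row=0b10100111, col=0b10001101, row AND col = 0b10000101 = 133; 133 != 141 -> empty
(128,98): row=0b10000000, col=0b1100010, row AND col = 0b0 = 0; 0 != 98 -> empty
(207,123): row=0b11001111, col=0b1111011, row AND col = 0b1001011 = 75; 75 != 123 -> empty
(239,178): row=0b11101111, col=0b10110010, row AND col = 0b10100010 = 162; 162 != 178 -> empty
(105,42): row=0b1101001, col=0b101010, row AND col = 0b101000 = 40; 40 != 42 -> empty
(2,1): row=0b10, col=0b1, row AND col = 0b0 = 0; 0 != 1 -> empty
(242,7): row=0b11110010, col=0b111, row AND col = 0b10 = 2; 2 != 7 -> empty
(200,163): row=0b11001000, col=0b10100011, row AND col = 0b10000000 = 128; 128 != 163 -> empty
(38,1): row=0b100110, col=0b1, row AND col = 0b0 = 0; 0 != 1 -> empty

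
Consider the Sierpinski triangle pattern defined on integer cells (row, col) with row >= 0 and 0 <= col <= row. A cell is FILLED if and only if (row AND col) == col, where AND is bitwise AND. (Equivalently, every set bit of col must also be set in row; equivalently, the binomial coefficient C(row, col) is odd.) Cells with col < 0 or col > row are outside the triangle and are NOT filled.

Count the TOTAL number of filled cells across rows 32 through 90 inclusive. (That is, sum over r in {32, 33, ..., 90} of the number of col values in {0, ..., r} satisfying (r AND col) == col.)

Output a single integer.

r32=100000 pc1: +2 =2
r33=100001 pc2: +4 =6
r34=100010 pc2: +4 =10
r35=100011 pc3: +8 =18
r36=100100 pc2: +4 =22
r37=100101 pc3: +8 =30
r38=100110 pc3: +8 =38
r39=100111 pc4: +16 =54
r40=101000 pc2: +4 =58
r41=101001 pc3: +8 =66
r42=101010 pc3: +8 =74
r43=101011 pc4: +16 =90
r44=101100 pc3: +8 =98
r45=101101 pc4: +16 =114
r46=101110 pc4: +16 =130
r47=101111 pc5: +32 =162
r48=110000 pc2: +4 =166
r49=110001 pc3: +8 =174
r50=110010 pc3: +8 =182
r51=110011 pc4: +16 =198
r52=110100 pc3: +8 =206
r53=110101 pc4: +16 =222
r54=110110 pc4: +16 =238
r55=110111 pc5: +32 =270
r56=111000 pc3: +8 =278
r57=111001 pc4: +16 =294
r58=111010 pc4: +16 =310
r59=111011 pc5: +32 =342
r60=111100 pc4: +16 =358
r61=111101 pc5: +32 =390
r62=111110 pc5: +32 =422
r63=111111 pc6: +64 =486
r64=1000000 pc1: +2 =488
r65=1000001 pc2: +4 =492
r66=1000010 pc2: +4 =496
r67=1000011 pc3: +8 =504
r68=1000100 pc2: +4 =508
r69=1000101 pc3: +8 =516
r70=1000110 pc3: +8 =524
r71=1000111 pc4: +16 =540
r72=1001000 pc2: +4 =544
r73=1001001 pc3: +8 =552
r74=1001010 pc3: +8 =560
r75=1001011 pc4: +16 =576
r76=1001100 pc3: +8 =584
r77=1001101 pc4: +16 =600
r78=1001110 pc4: +16 =616
r79=1001111 pc5: +32 =648
r80=1010000 pc2: +4 =652
r81=1010001 pc3: +8 =660
r82=1010010 pc3: +8 =668
r83=1010011 pc4: +16 =684
r84=1010100 pc3: +8 =692
r85=1010101 pc4: +16 =708
r86=1010110 pc4: +16 =724
r87=1010111 pc5: +32 =756
r88=1011000 pc3: +8 =764
r89=1011001 pc4: +16 =780
r90=1011010 pc4: +16 =796

Answer: 796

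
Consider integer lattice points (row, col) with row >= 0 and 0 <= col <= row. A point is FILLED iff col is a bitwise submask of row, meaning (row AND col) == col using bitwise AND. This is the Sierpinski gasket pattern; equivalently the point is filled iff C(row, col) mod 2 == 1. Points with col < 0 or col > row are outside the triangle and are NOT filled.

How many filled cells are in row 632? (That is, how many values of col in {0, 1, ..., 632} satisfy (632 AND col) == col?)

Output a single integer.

Answer: 32

Derivation:
632 in binary = 1001111000
popcount(632) = number of 1-bits in 1001111000 = 5
A col c satisfies (632 AND c) == c iff every set bit of c is also set in 632; each of the 5 set bits of 632 can independently be on or off in c.
count = 2^5 = 32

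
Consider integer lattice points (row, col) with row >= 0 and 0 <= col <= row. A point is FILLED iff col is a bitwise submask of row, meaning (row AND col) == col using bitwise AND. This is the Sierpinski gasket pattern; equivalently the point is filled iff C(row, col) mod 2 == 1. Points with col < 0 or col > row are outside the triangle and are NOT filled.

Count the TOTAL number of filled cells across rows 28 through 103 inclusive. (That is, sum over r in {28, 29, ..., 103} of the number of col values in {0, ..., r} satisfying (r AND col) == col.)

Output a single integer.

r28=11100 pc3: +8 =8
r29=11101 pc4: +16 =24
r30=11110 pc4: +16 =40
r31=11111 pc5: +32 =72
r32=100000 pc1: +2 =74
r33=100001 pc2: +4 =78
r34=100010 pc2: +4 =82
r35=100011 pc3: +8 =90
r36=100100 pc2: +4 =94
r37=100101 pc3: +8 =102
r38=100110 pc3: +8 =110
r39=100111 pc4: +16 =126
r40=101000 pc2: +4 =130
r41=101001 pc3: +8 =138
r42=101010 pc3: +8 =146
r43=101011 pc4: +16 =162
r44=101100 pc3: +8 =170
r45=101101 pc4: +16 =186
r46=101110 pc4: +16 =202
r47=101111 pc5: +32 =234
r48=110000 pc2: +4 =238
r49=110001 pc3: +8 =246
r50=110010 pc3: +8 =254
r51=110011 pc4: +16 =270
r52=110100 pc3: +8 =278
r53=110101 pc4: +16 =294
r54=110110 pc4: +16 =310
r55=110111 pc5: +32 =342
r56=111000 pc3: +8 =350
r57=111001 pc4: +16 =366
r58=111010 pc4: +16 =382
r59=111011 pc5: +32 =414
r60=111100 pc4: +16 =430
r61=111101 pc5: +32 =462
r62=111110 pc5: +32 =494
r63=111111 pc6: +64 =558
r64=1000000 pc1: +2 =560
r65=1000001 pc2: +4 =564
r66=1000010 pc2: +4 =568
r67=1000011 pc3: +8 =576
r68=1000100 pc2: +4 =580
r69=1000101 pc3: +8 =588
r70=1000110 pc3: +8 =596
r71=1000111 pc4: +16 =612
r72=1001000 pc2: +4 =616
r73=1001001 pc3: +8 =624
r74=1001010 pc3: +8 =632
r75=1001011 pc4: +16 =648
r76=1001100 pc3: +8 =656
r77=1001101 pc4: +16 =672
r78=1001110 pc4: +16 =688
r79=1001111 pc5: +32 =720
r80=1010000 pc2: +4 =724
r81=1010001 pc3: +8 =732
r82=1010010 pc3: +8 =740
r83=1010011 pc4: +16 =756
r84=1010100 pc3: +8 =764
r85=1010101 pc4: +16 =780
r86=1010110 pc4: +16 =796
r87=1010111 pc5: +32 =828
r88=1011000 pc3: +8 =836
r89=1011001 pc4: +16 =852
r90=1011010 pc4: +16 =868
r91=1011011 pc5: +32 =900
r92=1011100 pc4: +16 =916
r93=1011101 pc5: +32 =948
r94=1011110 pc5: +32 =980
r95=1011111 pc6: +64 =1044
r96=1100000 pc2: +4 =1048
r97=1100001 pc3: +8 =1056
r98=1100010 pc3: +8 =1064
r99=1100011 pc4: +16 =1080
r100=1100100 pc3: +8 =1088
r101=1100101 pc4: +16 =1104
r102=1100110 pc4: +16 =1120
r103=1100111 pc5: +32 =1152

Answer: 1152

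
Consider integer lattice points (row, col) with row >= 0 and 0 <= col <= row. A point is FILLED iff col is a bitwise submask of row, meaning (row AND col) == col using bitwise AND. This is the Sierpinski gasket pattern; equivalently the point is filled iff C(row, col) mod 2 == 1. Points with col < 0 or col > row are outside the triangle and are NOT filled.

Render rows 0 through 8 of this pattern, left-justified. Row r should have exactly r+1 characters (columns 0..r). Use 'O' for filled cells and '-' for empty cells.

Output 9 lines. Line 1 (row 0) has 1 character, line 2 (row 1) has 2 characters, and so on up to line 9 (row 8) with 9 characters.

Answer: O
OO
O-O
OOOO
O---O
OO--OO
O-O-O-O
OOOOOOOO
O-------O

Derivation:
r0=0: O
r1=1: OO
r2=10: O-O
r3=11: OOOO
r4=100: O---O
r5=101: OO--OO
r6=110: O-O-O-O
r7=111: OOOOOOOO
r8=1000: O-------O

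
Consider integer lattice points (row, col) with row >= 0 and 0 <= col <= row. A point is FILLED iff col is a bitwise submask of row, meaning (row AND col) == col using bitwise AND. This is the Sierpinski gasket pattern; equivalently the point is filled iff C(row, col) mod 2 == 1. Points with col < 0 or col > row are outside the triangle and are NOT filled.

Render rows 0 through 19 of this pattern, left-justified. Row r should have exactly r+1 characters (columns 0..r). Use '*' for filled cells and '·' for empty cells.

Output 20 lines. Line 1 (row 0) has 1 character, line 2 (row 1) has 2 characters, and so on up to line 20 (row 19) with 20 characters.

r0=0: *
r1=1: **
r2=10: *·*
r3=11: ****
r4=100: *···*
r5=101: **··**
r6=110: *·*·*·*
r7=111: ********
r8=1000: *·······*
r9=1001: **······**
r10=1010: *·*·····*·*
r11=1011: ****····****
r12=1100: *···*···*···*
r13=1101: **··**··**··**
r14=1110: *·*·*·*·*·*·*·*
r15=1111: ****************
r16=10000: *···············*
r17=10001: **··············**
r18=10010: *·*·············*·*
r19=10011: ****············****

Answer: *
**
*·*
****
*···*
**··**
*·*·*·*
********
*·······*
**······**
*·*·····*·*
****····****
*···*···*···*
**··**··**··**
*·*·*·*·*·*·*·*
****************
*···············*
**··············**
*·*·············*·*
****············****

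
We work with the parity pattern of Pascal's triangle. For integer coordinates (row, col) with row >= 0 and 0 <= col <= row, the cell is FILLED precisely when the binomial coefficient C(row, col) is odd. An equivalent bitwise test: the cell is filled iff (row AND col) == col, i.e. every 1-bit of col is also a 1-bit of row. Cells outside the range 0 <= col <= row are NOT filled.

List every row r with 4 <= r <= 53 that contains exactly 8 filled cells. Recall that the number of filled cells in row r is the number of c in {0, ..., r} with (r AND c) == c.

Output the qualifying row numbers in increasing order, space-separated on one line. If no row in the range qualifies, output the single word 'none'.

Row r has 2^popcount(r) filled cells, so we need popcount(r) = log2(8) = 3.
Scan r = 4..53 and keep those with exactly 3 one-bits:
r=4=100 popcount=1 -> skip
r=5=101 popcount=2 -> skip
r=6=110 popcount=2 -> skip
r=7=111 popcount=3 -> KEEP
r=8=1000 popcount=1 -> skip
r=9=1001 popcount=2 -> skip
r=10=1010 popcount=2 -> skip
r=11=1011 popcount=3 -> KEEP
r=12=1100 popcount=2 -> skip
r=13=1101 popcount=3 -> KEEP
r=14=1110 popcount=3 -> KEEP
r=15=1111 popcount=4 -> skip
r=16=10000 popcount=1 -> skip
r=17=10001 popcount=2 -> skip
r=18=10010 popcount=2 -> skip
r=19=10011 popcount=3 -> KEEP
r=20=10100 popcount=2 -> skip
r=21=10101 popcount=3 -> KEEP
r=22=10110 popcount=3 -> KEEP
r=23=10111 popcount=4 -> skip
r=24=11000 popcount=2 -> skip
r=25=11001 popcount=3 -> KEEP
r=26=11010 popcount=3 -> KEEP
r=27=11011 popcount=4 -> skip
r=28=11100 popcount=3 -> KEEP
r=29=11101 popcount=4 -> skip
r=30=11110 popcount=4 -> skip
r=31=11111 popcount=5 -> skip
r=32=100000 popcount=1 -> skip
r=33=100001 popcount=2 -> skip
r=34=100010 popcount=2 -> skip
r=35=100011 popcount=3 -> KEEP
r=36=100100 popcount=2 -> skip
r=37=100101 popcount=3 -> KEEP
r=38=100110 popcount=3 -> KEEP
r=39=100111 popcount=4 -> skip
r=40=101000 popcount=2 -> skip
r=41=101001 popcount=3 -> KEEP
r=42=101010 popcount=3 -> KEEP
r=43=101011 popcount=4 -> skip
r=44=101100 popcount=3 -> KEEP
r=45=101101 popcount=4 -> skip
r=46=101110 popcount=4 -> skip
r=47=101111 popcount=5 -> skip
r=48=110000 popcount=2 -> skip
r=49=110001 popcount=3 -> KEEP
r=50=110010 popcount=3 -> KEEP
r=51=110011 popcount=4 -> skip
r=52=110100 popcount=3 -> KEEP
r=53=110101 popcount=4 -> skip
Kept rows: 7 11 13 14 19 21 22 25 26 28 35 37 38 41 42 44 49 50 52

Answer: 7 11 13 14 19 21 22 25 26 28 35 37 38 41 42 44 49 50 52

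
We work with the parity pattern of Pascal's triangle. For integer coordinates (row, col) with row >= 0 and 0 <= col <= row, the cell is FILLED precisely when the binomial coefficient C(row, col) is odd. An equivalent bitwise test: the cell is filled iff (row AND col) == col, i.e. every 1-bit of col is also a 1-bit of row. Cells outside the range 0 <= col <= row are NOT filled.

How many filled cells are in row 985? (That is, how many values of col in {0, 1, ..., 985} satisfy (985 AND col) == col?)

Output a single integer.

985 in binary = 1111011001
popcount(985) = number of 1-bits in 1111011001 = 7
A col c satisfies (985 AND c) == c iff every set bit of c is also set in 985; each of the 7 set bits of 985 can independently be on or off in c.
count = 2^7 = 128

Answer: 128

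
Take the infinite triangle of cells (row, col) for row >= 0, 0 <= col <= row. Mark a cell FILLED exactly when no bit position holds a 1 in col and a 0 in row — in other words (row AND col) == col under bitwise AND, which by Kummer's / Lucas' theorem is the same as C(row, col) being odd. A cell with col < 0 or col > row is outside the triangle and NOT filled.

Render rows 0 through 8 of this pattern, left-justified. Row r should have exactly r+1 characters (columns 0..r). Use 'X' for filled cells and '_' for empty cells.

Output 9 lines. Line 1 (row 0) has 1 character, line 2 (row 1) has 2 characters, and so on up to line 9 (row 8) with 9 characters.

Answer: X
XX
X_X
XXXX
X___X
XX__XX
X_X_X_X
XXXXXXXX
X_______X

Derivation:
r0=0: X
r1=1: XX
r2=10: X_X
r3=11: XXXX
r4=100: X___X
r5=101: XX__XX
r6=110: X_X_X_X
r7=111: XXXXXXXX
r8=1000: X_______X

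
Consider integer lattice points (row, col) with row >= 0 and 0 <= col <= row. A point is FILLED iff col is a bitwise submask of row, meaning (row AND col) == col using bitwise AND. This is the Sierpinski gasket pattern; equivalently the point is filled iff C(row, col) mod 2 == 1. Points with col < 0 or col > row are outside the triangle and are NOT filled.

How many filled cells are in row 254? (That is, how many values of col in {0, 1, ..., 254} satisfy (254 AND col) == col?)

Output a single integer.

Answer: 128

Derivation:
254 in binary = 11111110
popcount(254) = number of 1-bits in 11111110 = 7
A col c satisfies (254 AND c) == c iff every set bit of c is also set in 254; each of the 7 set bits of 254 can independently be on or off in c.
count = 2^7 = 128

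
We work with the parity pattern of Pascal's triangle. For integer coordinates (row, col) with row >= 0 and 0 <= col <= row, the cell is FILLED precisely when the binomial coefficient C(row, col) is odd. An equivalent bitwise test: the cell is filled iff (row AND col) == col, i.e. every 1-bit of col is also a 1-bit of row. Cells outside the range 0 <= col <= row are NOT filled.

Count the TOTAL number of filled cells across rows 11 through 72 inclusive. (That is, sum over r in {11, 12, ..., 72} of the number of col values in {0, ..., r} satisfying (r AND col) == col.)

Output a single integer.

r11=1011 pc3: +8 =8
r12=1100 pc2: +4 =12
r13=1101 pc3: +8 =20
r14=1110 pc3: +8 =28
r15=1111 pc4: +16 =44
r16=10000 pc1: +2 =46
r17=10001 pc2: +4 =50
r18=10010 pc2: +4 =54
r19=10011 pc3: +8 =62
r20=10100 pc2: +4 =66
r21=10101 pc3: +8 =74
r22=10110 pc3: +8 =82
r23=10111 pc4: +16 =98
r24=11000 pc2: +4 =102
r25=11001 pc3: +8 =110
r26=11010 pc3: +8 =118
r27=11011 pc4: +16 =134
r28=11100 pc3: +8 =142
r29=11101 pc4: +16 =158
r30=11110 pc4: +16 =174
r31=11111 pc5: +32 =206
r32=100000 pc1: +2 =208
r33=100001 pc2: +4 =212
r34=100010 pc2: +4 =216
r35=100011 pc3: +8 =224
r36=100100 pc2: +4 =228
r37=100101 pc3: +8 =236
r38=100110 pc3: +8 =244
r39=100111 pc4: +16 =260
r40=101000 pc2: +4 =264
r41=101001 pc3: +8 =272
r42=101010 pc3: +8 =280
r43=101011 pc4: +16 =296
r44=101100 pc3: +8 =304
r45=101101 pc4: +16 =320
r46=101110 pc4: +16 =336
r47=101111 pc5: +32 =368
r48=110000 pc2: +4 =372
r49=110001 pc3: +8 =380
r50=110010 pc3: +8 =388
r51=110011 pc4: +16 =404
r52=110100 pc3: +8 =412
r53=110101 pc4: +16 =428
r54=110110 pc4: +16 =444
r55=110111 pc5: +32 =476
r56=111000 pc3: +8 =484
r57=111001 pc4: +16 =500
r58=111010 pc4: +16 =516
r59=111011 pc5: +32 =548
r60=111100 pc4: +16 =564
r61=111101 pc5: +32 =596
r62=111110 pc5: +32 =628
r63=111111 pc6: +64 =692
r64=1000000 pc1: +2 =694
r65=1000001 pc2: +4 =698
r66=1000010 pc2: +4 =702
r67=1000011 pc3: +8 =710
r68=1000100 pc2: +4 =714
r69=1000101 pc3: +8 =722
r70=1000110 pc3: +8 =730
r71=1000111 pc4: +16 =746
r72=1001000 pc2: +4 =750

Answer: 750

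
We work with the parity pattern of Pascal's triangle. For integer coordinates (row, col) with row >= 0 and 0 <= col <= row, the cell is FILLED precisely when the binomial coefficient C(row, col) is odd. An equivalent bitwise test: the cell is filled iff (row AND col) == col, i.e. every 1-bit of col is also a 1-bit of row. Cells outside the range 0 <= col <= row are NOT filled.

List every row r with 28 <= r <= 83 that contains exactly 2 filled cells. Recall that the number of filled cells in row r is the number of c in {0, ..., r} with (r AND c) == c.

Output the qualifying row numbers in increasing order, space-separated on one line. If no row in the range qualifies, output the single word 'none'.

Answer: 32 64

Derivation:
Row r has 2^popcount(r) filled cells, so we need popcount(r) = log2(2) = 1.
Scan r = 28..83 and keep those with exactly 1 one-bits:
r=28=11100 popcount=3 -> skip
r=29=11101 popcount=4 -> skip
r=30=11110 popcount=4 -> skip
r=31=11111 popcount=5 -> skip
r=32=100000 popcount=1 -> KEEP
r=33=100001 popcount=2 -> skip
r=34=100010 popcount=2 -> skip
r=35=100011 popcount=3 -> skip
r=36=100100 popcount=2 -> skip
r=37=100101 popcount=3 -> skip
r=38=100110 popcount=3 -> skip
r=39=100111 popcount=4 -> skip
r=40=101000 popcount=2 -> skip
r=41=101001 popcount=3 -> skip
r=42=101010 popcount=3 -> skip
r=43=101011 popcount=4 -> skip
r=44=101100 popcount=3 -> skip
r=45=101101 popcount=4 -> skip
r=46=101110 popcount=4 -> skip
r=47=101111 popcount=5 -> skip
r=48=110000 popcount=2 -> skip
r=49=110001 popcount=3 -> skip
r=50=110010 popcount=3 -> skip
r=51=110011 popcount=4 -> skip
r=52=110100 popcount=3 -> skip
r=53=110101 popcount=4 -> skip
r=54=110110 popcount=4 -> skip
r=55=110111 popcount=5 -> skip
r=56=111000 popcount=3 -> skip
r=57=111001 popcount=4 -> skip
r=58=111010 popcount=4 -> skip
r=59=111011 popcount=5 -> skip
r=60=111100 popcount=4 -> skip
r=61=111101 popcount=5 -> skip
r=62=111110 popcount=5 -> skip
r=63=111111 popcount=6 -> skip
r=64=1000000 popcount=1 -> KEEP
r=65=1000001 popcount=2 -> skip
r=66=1000010 popcount=2 -> skip
r=67=1000011 popcount=3 -> skip
r=68=1000100 popcount=2 -> skip
r=69=1000101 popcount=3 -> skip
r=70=1000110 popcount=3 -> skip
r=71=1000111 popcount=4 -> skip
r=72=1001000 popcount=2 -> skip
r=73=1001001 popcount=3 -> skip
r=74=1001010 popcount=3 -> skip
r=75=1001011 popcount=4 -> skip
r=76=1001100 popcount=3 -> skip
r=77=1001101 popcount=4 -> skip
r=78=1001110 popcount=4 -> skip
r=79=1001111 popcount=5 -> skip
r=80=1010000 popcount=2 -> skip
r=81=1010001 popcount=3 -> skip
r=82=1010010 popcount=3 -> skip
r=83=1010011 popcount=4 -> skip
Kept rows: 32 64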